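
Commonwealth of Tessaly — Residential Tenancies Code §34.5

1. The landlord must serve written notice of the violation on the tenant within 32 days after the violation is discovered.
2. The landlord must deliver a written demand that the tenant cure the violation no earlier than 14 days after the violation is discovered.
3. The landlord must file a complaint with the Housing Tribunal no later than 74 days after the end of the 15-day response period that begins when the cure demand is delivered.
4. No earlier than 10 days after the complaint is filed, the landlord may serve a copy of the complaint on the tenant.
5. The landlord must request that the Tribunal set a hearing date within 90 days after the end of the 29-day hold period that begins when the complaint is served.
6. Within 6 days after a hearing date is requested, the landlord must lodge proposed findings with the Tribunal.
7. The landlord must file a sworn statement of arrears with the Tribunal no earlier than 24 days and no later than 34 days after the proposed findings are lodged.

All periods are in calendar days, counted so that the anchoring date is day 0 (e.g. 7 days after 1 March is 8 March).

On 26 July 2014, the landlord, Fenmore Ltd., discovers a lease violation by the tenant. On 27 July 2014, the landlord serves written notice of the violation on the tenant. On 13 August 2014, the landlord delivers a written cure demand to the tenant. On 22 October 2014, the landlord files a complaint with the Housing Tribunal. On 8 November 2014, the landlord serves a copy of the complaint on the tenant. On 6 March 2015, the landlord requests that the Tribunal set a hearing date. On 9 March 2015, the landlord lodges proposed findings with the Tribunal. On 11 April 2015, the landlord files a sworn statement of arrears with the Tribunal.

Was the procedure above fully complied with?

Yes

Step 1 — counting 32 days from 26 July 2014 (when the violation is discovered) gives a deadline of 27 August 2014; 27 July 2014 is within that limit.
Step 2 — must wait 14 days from 26 July 2014 (when the violation is discovered), so not before 9 August 2014; 13 August 2014 is on or after that date.
Step 3 — counting 74 days from 28 August 2014 (end of the 15-day response period, which began when the cure demand is delivered on 13 August 2014) gives a deadline of 10 November 2014; 22 October 2014 is within that limit.
Step 4 — must wait 10 days from 22 October 2014 (when the complaint is filed), so not before 1 November 2014; done 8 November 2014 — permitted.
Step 5 — counting 90 days from 7 December 2014 (end of the 29-day hold period, which began when the complaint is served on 8 November 2014) gives a deadline of 7 March 2015; done 6 March 2015 — timely.
Step 6 — counting 6 days from 6 March 2015 (when a hearing date is requested) gives a deadline of 12 March 2015; done 9 March 2015 — timely.
Step 7 — 24 and 34 days from 9 March 2015 (when the proposed findings are lodged) are 2 April 2015 and 12 April 2015 respectively; 11 April 2015 falls inside that range.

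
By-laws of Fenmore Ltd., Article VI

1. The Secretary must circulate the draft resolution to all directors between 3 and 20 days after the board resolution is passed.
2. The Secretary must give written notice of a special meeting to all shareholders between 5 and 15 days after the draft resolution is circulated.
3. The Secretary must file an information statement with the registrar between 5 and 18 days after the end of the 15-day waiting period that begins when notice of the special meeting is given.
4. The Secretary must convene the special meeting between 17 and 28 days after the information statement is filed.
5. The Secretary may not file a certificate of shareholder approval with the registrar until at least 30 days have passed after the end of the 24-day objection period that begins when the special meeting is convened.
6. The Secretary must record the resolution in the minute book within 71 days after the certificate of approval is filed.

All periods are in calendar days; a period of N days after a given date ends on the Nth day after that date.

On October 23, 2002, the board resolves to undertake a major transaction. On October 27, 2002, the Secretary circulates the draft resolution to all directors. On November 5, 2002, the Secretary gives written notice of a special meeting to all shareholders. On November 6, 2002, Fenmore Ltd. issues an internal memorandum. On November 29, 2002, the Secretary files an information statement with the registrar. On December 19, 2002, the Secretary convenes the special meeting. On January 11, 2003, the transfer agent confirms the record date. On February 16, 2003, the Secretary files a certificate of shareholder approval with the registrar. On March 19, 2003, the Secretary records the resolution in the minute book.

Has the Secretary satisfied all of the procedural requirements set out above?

(1) the permitted window runs from October 23, 2002 + 3 = October 26, 2002 to October 23, 2002 + 20 = November 12, 2002; done October 27, 2002 — within the window.
(2) the permitted window runs from October 27, 2002 + 5 = November 1, 2002 to October 27, 2002 + 15 = November 11, 2002; November 5, 2002 falls inside that range.
(3) the permitted window runs from November 20, 2002 + 5 = November 25, 2002 to November 20, 2002 + 18 = December 8, 2002; done November 29, 2002, which is between those dates.
(4) the permitted window runs from November 29, 2002 + 17 = December 16, 2002 to November 29, 2002 + 28 = December 27, 2002; December 19, 2002 falls inside that range.
(5) permitted from January 12, 2003 + 30 days = February 11, 2003 onward; done February 16, 2003, after the minimum wait.
(6) due by February 16, 2003 + 71 days = April 28, 2003; March 19, 2003 is within that limit.

Yes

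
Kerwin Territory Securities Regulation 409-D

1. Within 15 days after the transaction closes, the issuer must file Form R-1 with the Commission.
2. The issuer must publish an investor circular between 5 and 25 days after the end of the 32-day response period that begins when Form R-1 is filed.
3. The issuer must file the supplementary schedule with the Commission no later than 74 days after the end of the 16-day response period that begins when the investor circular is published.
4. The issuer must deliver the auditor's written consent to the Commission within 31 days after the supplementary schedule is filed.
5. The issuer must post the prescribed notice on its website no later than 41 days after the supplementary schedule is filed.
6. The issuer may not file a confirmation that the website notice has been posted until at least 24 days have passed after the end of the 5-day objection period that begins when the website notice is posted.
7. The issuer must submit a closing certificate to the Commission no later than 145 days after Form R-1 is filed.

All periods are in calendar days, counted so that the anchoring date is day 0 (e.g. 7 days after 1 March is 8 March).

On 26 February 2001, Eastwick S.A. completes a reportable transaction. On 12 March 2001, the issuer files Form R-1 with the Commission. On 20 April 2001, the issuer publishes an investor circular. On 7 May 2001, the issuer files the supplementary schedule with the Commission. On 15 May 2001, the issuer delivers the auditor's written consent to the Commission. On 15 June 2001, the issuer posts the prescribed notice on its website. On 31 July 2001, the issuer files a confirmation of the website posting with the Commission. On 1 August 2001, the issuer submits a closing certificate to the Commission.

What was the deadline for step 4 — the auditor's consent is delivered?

7 June 2001

Step 4 runs from 7 May 2001, when the supplementary schedule is filed. 31 days after 7 May 2001 is 7 June 2001.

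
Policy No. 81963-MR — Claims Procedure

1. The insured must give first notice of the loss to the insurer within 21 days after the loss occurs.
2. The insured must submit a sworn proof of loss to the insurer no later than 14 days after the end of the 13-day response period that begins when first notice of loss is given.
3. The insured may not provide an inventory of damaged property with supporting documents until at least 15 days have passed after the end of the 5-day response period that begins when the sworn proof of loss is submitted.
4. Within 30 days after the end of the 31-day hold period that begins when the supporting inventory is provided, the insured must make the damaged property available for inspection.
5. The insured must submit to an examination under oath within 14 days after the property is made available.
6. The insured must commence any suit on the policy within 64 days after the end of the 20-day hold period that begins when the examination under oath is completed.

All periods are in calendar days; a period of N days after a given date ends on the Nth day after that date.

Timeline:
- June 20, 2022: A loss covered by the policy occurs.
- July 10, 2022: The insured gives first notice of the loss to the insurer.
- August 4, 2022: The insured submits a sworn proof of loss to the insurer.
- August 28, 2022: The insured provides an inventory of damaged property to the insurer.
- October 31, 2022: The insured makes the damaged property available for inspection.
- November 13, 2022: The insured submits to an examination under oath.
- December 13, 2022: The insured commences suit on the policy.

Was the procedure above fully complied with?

No

Step 1: 21 days after June 20, 2022 (when the loss occurs) is July 11, 2022; July 10, 2022 is within that limit.
Step 2: 14 days after July 23, 2022 (end of the 13-day response period, which began when first notice of loss is given on July 10, 2022) is August 6, 2022; completed August 4, 2022, before the deadline.
Step 3: the earliest permitted date is 15 days after August 9, 2022 (end of the 5-day response period, which began when the sworn proof of loss is submitted on August 4, 2022), i.e. August 24, 2022; done August 28, 2022, after the minimum wait.
Step 4: 30 days after September 28, 2022 (end of the 31-day hold period, which began when the supporting inventory is provided on August 28, 2022) is October 28, 2022; October 31, 2022 misses that deadline by 3 days.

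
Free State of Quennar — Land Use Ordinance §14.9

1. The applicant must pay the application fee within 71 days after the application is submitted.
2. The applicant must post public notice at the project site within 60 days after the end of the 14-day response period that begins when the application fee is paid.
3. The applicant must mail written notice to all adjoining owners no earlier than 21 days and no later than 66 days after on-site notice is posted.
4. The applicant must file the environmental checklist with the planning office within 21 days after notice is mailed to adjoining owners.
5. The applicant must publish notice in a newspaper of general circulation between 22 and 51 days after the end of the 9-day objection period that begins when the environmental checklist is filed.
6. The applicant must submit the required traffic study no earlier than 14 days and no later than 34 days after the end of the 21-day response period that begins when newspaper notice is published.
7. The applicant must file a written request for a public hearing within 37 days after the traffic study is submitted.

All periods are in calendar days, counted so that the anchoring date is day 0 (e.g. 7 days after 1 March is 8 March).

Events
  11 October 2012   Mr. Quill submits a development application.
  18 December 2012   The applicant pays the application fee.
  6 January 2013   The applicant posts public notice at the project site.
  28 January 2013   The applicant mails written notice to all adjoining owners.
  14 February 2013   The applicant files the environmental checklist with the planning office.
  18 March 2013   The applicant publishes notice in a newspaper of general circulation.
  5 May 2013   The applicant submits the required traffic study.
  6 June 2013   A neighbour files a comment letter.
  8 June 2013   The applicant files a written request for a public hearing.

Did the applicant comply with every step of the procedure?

Step 1 — counting 71 days from 11 October 2012 (when the application is submitted) gives a deadline of 21 December 2012; done 18 December 2012 — timely.
Step 2 — counting 60 days from 1 January 2013 (end of the 14-day response period, which began when the application fee is paid on 18 December 2012) gives a deadline of 2 March 2013; 6 January 2013 is within that limit.
Step 3 — 21 and 66 days from 6 January 2013 (when on-site notice is posted) are 27 January 2013 and 13 March 2013 respectively; 28 January 2013 falls inside that range.
Step 4 — counting 21 days from 28 January 2013 (when notice is mailed to adjoining owners) gives a deadline of 18 February 2013; completed 14 February 2013, before the deadline.
Step 5 — 22 and 51 days from 23 February 2013 (end of the 9-day objection period, which began when the environmental checklist is filed on 14 February 2013) are 17 March 2013 and 15 April 2013 respectively; done 18 March 2013 — within the window.
Step 6 — 14 and 34 days from 8 April 2013 (end of the 21-day response period, which began when newspaper notice is published on 18 March 2013) are 22 April 2013 and 12 May 2013 respectively; done 5 May 2013 — within the window.
Step 7 — counting 37 days from 5 May 2013 (when the traffic study is submitted) gives a deadline of 11 June 2013; completed 8 June 2013, before the deadline.

Yes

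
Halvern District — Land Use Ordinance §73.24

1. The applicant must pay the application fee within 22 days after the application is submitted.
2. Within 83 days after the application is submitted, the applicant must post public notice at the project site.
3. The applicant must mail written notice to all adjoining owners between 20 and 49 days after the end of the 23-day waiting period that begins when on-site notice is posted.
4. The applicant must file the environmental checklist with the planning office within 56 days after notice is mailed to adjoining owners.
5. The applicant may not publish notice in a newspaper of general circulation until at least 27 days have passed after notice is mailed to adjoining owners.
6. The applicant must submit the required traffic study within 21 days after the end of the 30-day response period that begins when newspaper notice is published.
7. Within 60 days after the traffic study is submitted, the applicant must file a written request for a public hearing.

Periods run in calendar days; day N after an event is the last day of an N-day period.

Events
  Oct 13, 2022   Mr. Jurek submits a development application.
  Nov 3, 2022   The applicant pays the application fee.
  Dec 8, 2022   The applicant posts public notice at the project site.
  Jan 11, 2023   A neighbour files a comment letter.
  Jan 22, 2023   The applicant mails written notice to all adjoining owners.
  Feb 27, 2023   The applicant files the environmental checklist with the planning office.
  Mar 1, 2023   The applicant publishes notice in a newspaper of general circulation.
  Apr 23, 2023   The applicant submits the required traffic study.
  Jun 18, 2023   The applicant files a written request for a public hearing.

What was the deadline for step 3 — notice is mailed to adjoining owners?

Feb 18, 2023

On-site notice is posted on Dec 8, 2022; the 23-day waiting period therefore ends Dec 31, 2022, and step 3 runs from that date. The window is 20–49 days after Dec 31, 2022; it closes on Feb 18, 2023.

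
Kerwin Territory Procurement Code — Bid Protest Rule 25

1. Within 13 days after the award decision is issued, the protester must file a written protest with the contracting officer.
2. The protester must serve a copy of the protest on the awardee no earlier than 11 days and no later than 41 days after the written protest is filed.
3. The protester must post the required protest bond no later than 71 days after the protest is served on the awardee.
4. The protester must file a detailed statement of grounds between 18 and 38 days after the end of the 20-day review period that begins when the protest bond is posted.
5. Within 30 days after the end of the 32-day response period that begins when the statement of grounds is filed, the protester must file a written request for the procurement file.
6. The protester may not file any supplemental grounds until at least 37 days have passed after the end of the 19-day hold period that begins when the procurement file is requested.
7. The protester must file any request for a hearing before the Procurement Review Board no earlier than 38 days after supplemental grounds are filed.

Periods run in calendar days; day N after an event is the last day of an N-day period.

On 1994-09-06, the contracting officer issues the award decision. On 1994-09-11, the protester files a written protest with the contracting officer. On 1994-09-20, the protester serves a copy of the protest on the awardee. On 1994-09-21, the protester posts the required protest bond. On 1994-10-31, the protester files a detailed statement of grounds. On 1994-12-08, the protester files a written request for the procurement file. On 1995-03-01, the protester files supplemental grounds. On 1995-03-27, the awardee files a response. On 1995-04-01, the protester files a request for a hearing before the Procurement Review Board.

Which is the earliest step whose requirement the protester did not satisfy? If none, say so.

Step 1: 13 days after 1994-09-06 (when the award decision is issued) is 1994-09-19; done 1994-09-11 — timely.
Step 2: the window is 11–41 days after 1994-09-11 (when the written protest is filed), so 1994-09-22 through 1994-10-22; done 1994-09-20 — 2 days before the window opened.
The analysis stops there.

Step 2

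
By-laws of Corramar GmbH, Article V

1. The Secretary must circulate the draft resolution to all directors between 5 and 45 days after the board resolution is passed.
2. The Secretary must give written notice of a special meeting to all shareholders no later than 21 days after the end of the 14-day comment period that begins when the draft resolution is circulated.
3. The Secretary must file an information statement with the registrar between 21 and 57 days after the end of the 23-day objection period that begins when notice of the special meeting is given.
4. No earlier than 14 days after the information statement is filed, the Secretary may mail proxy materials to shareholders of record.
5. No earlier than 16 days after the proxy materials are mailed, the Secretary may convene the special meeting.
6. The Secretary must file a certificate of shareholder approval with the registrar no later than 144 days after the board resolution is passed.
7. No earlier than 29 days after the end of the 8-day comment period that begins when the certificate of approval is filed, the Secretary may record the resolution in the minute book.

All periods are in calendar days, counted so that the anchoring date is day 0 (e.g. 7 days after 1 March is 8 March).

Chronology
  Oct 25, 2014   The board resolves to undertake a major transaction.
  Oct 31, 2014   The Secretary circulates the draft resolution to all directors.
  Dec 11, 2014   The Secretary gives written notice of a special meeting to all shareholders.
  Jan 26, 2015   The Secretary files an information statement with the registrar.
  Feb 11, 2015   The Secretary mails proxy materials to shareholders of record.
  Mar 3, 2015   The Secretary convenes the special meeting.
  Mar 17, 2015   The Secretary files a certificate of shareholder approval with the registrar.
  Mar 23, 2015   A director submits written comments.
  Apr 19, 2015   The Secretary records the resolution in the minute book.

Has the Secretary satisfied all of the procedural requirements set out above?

No

(1) the permitted window runs from Oct 25, 2014 + 5 = Oct 30, 2014 to Oct 25, 2014 + 45 = Dec 9, 2014; Oct 31, 2014 falls inside that range.
(2) due by Nov 14, 2014 + 21 days = Dec 5, 2014; done Dec 11, 2014 — 6 days late.
Later steps need not be reached.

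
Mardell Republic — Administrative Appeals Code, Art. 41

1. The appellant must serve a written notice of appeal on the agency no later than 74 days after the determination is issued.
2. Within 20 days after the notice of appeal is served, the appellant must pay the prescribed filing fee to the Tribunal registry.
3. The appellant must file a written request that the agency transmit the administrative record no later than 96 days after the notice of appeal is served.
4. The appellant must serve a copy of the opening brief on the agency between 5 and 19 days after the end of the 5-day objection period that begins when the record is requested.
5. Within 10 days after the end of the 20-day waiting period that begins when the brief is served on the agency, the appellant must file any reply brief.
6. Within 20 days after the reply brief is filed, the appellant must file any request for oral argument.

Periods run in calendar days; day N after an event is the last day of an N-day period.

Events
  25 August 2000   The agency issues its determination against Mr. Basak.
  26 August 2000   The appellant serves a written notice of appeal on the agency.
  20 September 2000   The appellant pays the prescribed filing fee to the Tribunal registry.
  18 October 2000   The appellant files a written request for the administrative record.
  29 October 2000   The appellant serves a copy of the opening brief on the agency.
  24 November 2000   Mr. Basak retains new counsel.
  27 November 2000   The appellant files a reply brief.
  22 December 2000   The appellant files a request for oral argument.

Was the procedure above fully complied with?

Step 1: 74 days after 25 August 2000 (when the determination is issued) is 7 November 2000; 26 August 2000 is within that limit.
Step 2: 20 days after 26 August 2000 (when the notice of appeal is served) is 15 September 2000; done 20 September 2000 — 5 days late.
That is the first point of non-compliance.

No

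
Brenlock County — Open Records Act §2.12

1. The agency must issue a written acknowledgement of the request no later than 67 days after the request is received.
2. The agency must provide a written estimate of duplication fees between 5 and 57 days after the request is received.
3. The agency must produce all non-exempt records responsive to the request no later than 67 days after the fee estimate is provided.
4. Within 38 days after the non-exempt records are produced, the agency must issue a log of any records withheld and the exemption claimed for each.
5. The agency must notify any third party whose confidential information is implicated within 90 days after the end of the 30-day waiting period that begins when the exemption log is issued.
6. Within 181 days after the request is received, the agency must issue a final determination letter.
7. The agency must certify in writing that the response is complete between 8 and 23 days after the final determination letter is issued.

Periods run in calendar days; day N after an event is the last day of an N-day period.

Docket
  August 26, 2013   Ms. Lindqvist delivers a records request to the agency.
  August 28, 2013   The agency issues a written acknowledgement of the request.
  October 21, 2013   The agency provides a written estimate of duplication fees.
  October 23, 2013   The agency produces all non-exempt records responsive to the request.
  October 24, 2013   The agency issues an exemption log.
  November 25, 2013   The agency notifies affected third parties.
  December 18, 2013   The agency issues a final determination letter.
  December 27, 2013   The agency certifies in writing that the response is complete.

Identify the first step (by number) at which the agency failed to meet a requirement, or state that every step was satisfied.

None — every step was satisfied

Step 1 — counting 67 days from August 26, 2013 (when the request is received) gives a deadline of November 1, 2013; completed August 28, 2013, before the deadline.
Step 2 — 5 and 57 days from August 26, 2013 (when the request is received) are August 31, 2013 and October 22, 2013 respectively; done October 21, 2013, which is between those dates.
Step 3 — counting 67 days from October 21, 2013 (when the fee estimate is provided) gives a deadline of December 27, 2013; October 23, 2013 is within that limit.
Step 4 — counting 38 days from October 23, 2013 (when the non-exempt records are produced) gives a deadline of November 30, 2013; done October 24, 2013 — timely.
Step 5 — counting 90 days from November 23, 2013 (end of the 30-day waiting period, which began when the exemption log is issued on October 24, 2013) gives a deadline of February 21, 2014; done November 25, 2013 — timely.
Step 6 — counting 181 days from August 26, 2013 (when the request is received) gives a deadline of February 23, 2014; December 18, 2013 is within that limit.
Step 7 — 8 and 23 days from December 18, 2013 (when the final determination letter is issued) are December 26, 2013 and January 10, 2014 respectively; done December 27, 2013, which is between those dates.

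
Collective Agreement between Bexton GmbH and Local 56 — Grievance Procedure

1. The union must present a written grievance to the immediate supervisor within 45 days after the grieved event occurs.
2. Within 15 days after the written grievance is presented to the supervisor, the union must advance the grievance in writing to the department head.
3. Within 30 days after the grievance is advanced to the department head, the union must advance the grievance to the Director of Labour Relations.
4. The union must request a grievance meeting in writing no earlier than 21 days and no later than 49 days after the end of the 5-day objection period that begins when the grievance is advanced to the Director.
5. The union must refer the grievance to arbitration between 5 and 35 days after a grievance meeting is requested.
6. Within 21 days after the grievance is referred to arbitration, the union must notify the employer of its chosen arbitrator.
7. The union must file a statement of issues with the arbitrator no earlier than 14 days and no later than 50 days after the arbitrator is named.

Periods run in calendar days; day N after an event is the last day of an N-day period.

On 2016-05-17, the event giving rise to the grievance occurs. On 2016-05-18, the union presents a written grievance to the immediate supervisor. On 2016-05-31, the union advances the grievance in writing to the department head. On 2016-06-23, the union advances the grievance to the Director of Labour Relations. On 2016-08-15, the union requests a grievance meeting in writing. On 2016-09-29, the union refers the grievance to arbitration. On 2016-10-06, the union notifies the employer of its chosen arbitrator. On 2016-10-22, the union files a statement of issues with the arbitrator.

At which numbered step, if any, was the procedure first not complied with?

Step 1: 45 days after 2016-05-17 (when the grieved event occurs) is 2016-07-01; 2016-05-18 is within that limit.
Step 2: 15 days after 2016-05-18 (when the written grievance is presented to the supervisor) is 2016-06-02; 2016-05-31 is within that limit.
Step 3: 30 days after 2016-05-31 (when the grievance is advanced to the department head) is 2016-06-30; 2016-06-23 is within that limit.
Step 4: the window is 21–49 days after 2016-06-28 (end of the 5-day objection period, which began when the grievance is advanced to the Director on 2016-06-23), so 2016-07-19 through 2016-08-16; 2016-08-15 falls inside that range.
Step 5: the window is 5–35 days after 2016-08-15 (when a grievance meeting is requested), so 2016-08-20 through 2016-09-19; done 2016-09-29 — 10 days after the window closed.

Step 5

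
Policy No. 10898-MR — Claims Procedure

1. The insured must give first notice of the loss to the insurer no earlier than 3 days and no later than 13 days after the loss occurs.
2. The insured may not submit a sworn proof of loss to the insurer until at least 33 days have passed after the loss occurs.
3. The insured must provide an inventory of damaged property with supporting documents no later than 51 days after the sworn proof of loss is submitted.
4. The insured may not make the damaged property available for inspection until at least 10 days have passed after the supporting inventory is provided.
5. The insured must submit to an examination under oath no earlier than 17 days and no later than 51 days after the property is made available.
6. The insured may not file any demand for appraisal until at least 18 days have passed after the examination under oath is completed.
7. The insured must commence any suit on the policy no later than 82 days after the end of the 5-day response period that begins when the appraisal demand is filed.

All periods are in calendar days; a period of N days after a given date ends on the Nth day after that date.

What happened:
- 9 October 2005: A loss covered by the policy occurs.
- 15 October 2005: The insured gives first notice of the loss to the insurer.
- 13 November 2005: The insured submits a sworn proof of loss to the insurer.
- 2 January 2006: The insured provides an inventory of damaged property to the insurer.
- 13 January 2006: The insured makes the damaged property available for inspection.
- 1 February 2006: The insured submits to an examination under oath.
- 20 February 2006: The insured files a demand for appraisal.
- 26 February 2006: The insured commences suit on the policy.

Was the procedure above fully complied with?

(1) the permitted window runs from 9 October 2005 + 3 = 12 October 2005 to 9 October 2005 + 13 = 22 October 2005; done 15 October 2005 — within the window.
(2) permitted from 9 October 2005 + 33 days = 11 November 2005 onward; done 13 November 2005 — permitted.
(3) due by 13 November 2005 + 51 days = 3 January 2006; 2 January 2006 is within that limit.
(4) permitted from 2 January 2006 + 10 days = 12 January 2006 onward; done 13 January 2006 — permitted.
(5) the permitted window runs from 13 January 2006 + 17 = 30 January 2006 to 13 January 2006 + 51 = 5 March 2006; 1 February 2006 falls inside that range.
(6) permitted from 1 February 2006 + 18 days = 19 February 2006 onward; done 20 February 2006, after the minimum wait.
(7) due by 25 February 2006 + 82 days = 18 May 2006; completed 26 February 2006, before the deadline.

Yes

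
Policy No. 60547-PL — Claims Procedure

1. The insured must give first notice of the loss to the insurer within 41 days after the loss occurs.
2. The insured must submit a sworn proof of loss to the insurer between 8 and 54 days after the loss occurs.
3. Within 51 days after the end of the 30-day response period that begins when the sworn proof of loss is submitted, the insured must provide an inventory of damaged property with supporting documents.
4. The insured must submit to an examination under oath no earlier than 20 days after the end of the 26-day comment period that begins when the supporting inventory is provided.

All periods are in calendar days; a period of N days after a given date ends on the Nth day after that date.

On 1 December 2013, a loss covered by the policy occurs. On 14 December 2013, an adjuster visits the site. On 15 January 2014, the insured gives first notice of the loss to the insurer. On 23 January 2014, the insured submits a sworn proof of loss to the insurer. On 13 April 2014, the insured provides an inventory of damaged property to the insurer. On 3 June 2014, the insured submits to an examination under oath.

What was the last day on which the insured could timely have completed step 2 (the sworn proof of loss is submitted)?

24 January 2014

Step 2 runs from 1 December 2013, when the loss occurs. The window is 8–54 days after 1 December 2013; it closes on 24 January 2014.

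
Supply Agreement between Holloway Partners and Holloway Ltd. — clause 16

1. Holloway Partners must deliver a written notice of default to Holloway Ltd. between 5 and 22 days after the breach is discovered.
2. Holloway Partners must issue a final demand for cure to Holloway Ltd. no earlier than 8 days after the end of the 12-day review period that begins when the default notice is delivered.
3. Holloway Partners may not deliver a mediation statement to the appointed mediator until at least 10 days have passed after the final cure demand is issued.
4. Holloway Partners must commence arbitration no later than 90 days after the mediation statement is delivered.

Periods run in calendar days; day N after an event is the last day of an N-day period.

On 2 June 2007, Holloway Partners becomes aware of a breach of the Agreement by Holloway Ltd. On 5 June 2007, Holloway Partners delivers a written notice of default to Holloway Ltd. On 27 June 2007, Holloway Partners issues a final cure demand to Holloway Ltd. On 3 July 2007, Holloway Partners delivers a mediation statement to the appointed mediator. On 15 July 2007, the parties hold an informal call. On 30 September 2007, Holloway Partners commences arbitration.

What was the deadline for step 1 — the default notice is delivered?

Step 1 runs from 2 June 2007, when the breach is discovered. The window is 5–22 days after 2 June 2007; it closes on 24 June 2007.

24 June 2007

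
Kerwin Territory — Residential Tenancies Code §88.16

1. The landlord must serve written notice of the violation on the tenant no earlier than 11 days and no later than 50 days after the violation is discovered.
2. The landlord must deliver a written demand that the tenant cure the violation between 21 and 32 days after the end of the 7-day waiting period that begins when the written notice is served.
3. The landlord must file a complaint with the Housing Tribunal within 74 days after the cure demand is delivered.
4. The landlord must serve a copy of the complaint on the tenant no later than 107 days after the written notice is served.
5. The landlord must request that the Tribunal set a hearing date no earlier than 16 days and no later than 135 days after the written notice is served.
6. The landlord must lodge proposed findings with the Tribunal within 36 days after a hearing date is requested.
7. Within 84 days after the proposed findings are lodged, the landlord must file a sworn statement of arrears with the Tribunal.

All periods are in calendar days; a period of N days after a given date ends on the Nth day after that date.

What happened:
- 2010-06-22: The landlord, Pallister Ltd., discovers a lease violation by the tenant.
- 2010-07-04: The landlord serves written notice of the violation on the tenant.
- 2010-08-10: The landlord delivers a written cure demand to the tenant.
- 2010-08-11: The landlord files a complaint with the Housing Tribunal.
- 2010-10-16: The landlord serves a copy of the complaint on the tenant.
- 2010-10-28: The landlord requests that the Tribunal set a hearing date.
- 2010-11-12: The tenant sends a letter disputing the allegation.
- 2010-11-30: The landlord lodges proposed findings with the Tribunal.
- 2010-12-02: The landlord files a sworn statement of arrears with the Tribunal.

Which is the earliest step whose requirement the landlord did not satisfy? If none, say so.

Step 1: the window is 11–50 days after 2010-06-22 (when the violation is discovered), so 2010-07-03 through 2010-08-11; done 2010-07-04 — within the window.
Step 2: the window is 21–32 days after 2010-07-11 (end of the 7-day waiting period, which began when the written notice is served on 2010-07-04), so 2010-08-01 through 2010-08-12; done 2010-08-10, which is between those dates.
Step 3: 74 days after 2010-08-10 (when the cure demand is delivered) is 2010-10-23; 2010-08-11 is within that limit.
Step 4: 107 days after 2010-07-04 (when the written notice is served) is 2010-10-19; completed 2010-10-16, before the deadline.
Step 5: the window is 16–135 days after 2010-07-04 (when the written notice is served), so 2010-07-20 through 2010-11-16; done 2010-10-28 — within the window.
Step 6: 36 days after 2010-10-28 (when a hearing date is requested) is 2010-12-03; done 2010-11-30 — timely.
Step 7: 84 days after 2010-11-30 (when the proposed findings are lodged) is 2011-02-22; completed 2010-12-02, before the deadline.

None — every step was satisfied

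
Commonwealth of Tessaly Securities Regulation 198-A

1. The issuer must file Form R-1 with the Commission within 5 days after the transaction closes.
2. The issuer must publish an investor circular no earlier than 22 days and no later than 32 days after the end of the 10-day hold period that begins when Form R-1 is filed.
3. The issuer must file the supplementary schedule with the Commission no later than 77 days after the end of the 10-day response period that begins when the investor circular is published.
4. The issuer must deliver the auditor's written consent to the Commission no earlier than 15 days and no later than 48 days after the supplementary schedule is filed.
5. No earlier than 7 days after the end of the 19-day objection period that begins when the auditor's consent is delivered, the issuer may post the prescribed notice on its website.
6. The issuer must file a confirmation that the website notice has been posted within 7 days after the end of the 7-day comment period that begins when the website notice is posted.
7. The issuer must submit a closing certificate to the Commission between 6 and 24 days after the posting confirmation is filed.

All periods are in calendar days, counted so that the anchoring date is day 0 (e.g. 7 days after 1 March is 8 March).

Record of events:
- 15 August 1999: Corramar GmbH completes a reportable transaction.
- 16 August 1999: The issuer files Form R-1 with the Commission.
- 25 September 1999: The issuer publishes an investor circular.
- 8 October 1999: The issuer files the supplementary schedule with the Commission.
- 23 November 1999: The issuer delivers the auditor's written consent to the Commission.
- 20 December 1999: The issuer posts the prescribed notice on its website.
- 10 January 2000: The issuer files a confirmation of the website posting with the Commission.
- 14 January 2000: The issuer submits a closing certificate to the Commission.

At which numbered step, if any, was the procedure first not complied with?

Step 6

(1) due by 15 August 1999 + 5 days = 20 August 1999; 16 August 1999 is within that limit.
(2) the permitted window runs from 26 August 1999 + 22 = 17 September 1999 to 26 August 1999 + 32 = 27 September 1999; done 25 September 1999 — within the window.
(3) due by 5 October 1999 + 77 days = 21 December 1999; completed 8 October 1999, before the deadline.
(4) the permitted window runs from 8 October 1999 + 15 = 23 October 1999 to 8 October 1999 + 48 = 25 November 1999; 23 November 1999 falls inside that range.
(5) permitted from 12 December 1999 + 7 days = 19 December 1999 onward; done 20 December 1999 — permitted.
(6) due by 27 December 1999 + 7 days = 3 January 2000; not done until 10 January 2000, 7 days after the deadline.
No need to go further; step 6 was not satisfied.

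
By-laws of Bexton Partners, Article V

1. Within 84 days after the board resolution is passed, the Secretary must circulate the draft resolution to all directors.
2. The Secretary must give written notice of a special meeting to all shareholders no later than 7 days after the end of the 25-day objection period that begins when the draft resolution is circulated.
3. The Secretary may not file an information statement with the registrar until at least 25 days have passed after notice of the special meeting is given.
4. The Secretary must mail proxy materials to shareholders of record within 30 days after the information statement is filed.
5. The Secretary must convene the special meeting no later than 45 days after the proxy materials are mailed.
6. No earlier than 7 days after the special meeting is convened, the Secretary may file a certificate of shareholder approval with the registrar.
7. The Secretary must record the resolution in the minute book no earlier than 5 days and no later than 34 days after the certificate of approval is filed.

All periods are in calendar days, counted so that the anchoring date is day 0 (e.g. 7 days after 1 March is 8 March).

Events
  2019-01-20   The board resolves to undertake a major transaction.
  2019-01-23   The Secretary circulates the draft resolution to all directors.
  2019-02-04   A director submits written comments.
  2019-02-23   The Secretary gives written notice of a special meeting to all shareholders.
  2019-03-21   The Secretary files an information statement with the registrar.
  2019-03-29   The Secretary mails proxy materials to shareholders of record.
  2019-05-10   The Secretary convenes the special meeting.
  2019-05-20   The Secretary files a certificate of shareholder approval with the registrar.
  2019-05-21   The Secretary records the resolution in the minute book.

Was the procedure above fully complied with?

(1) due by 2019-01-20 + 84 days = 2019-04-14; done 2019-01-23 — timely.
(2) due by 2019-02-17 + 7 days = 2019-02-24; completed 2019-02-23, before the deadline.
(3) permitted from 2019-02-23 + 25 days = 2019-03-20 onward; done 2019-03-21, after the minimum wait.
(4) due by 2019-03-21 + 30 days = 2019-04-20; completed 2019-03-29, before the deadline.
(5) due by 2019-03-29 + 45 days = 2019-05-13; 2019-05-10 is within that limit.
(6) permitted from 2019-05-10 + 7 days = 2019-05-17 onward; done 2019-05-20, after the minimum wait.
(7) the permitted window runs from 2019-05-20 + 5 = 2019-05-25 to 2019-05-20 + 34 = 2019-06-23; 2019-05-21 is 4 days too early.
No need to go further; step 7 was not satisfied.

No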